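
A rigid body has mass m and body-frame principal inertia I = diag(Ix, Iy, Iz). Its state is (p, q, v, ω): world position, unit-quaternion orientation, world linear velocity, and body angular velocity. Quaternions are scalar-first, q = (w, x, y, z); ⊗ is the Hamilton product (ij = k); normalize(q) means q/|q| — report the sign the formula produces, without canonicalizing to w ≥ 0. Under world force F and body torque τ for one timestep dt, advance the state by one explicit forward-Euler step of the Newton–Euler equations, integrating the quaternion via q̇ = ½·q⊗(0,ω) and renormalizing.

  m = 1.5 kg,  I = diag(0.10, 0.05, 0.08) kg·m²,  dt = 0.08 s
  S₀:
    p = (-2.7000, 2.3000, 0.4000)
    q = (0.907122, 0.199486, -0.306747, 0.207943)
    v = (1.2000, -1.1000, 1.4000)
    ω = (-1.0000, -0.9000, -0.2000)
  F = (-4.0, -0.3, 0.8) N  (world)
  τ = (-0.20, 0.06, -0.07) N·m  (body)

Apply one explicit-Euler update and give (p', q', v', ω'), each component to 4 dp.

α = I⁻¹(τ − ω×Iω) = (-2.0540, 1.1200, -0.3125)
ω + α·dt = (-1.1643, -0.8104, -0.2250)
q⊗(0,ω) = (-0.0349977, -0.6586239, -0.9844556, -0.6677088)
q' = normalize(q + ½dt·q⊗(0,ω)) = (0.9044, 0.1729, -0.3456, 0.1810)
a = F/m = (-2.6667, -0.2000, 0.5333)
p' = p + v·dt = (-2.6040, 2.2120, 0.5120)
new velocity v' = (0.9867, -1.1160, 1.4427)

p' = (-2.6040, 2.2120, 0.5120)
q' = (0.9044, 0.1729, -0.3456, 0.1810)
v' = (0.9867, -1.1160, 1.4427)
ω' = (-1.1643, -0.8104, -0.2250)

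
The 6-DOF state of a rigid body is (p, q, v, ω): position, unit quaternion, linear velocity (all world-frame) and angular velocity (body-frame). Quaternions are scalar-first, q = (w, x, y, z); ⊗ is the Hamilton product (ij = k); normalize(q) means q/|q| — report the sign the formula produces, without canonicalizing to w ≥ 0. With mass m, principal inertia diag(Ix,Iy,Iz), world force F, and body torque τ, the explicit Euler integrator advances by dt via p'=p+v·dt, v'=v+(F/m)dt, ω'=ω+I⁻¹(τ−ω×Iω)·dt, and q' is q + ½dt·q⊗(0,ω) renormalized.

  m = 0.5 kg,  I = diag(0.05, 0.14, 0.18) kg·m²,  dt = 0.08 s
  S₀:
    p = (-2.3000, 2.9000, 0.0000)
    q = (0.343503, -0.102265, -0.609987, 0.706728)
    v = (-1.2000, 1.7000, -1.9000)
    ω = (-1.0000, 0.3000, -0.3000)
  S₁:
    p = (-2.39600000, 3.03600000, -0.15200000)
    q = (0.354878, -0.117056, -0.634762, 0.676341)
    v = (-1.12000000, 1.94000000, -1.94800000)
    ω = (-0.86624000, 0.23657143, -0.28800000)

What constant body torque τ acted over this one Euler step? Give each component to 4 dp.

ω₁ − ω₀ = (0.13376000, -0.06342857, 0.01200000)
τ = I·(Δω/dt) + ω₀×(Iω₀) = (0.0800, -0.1500, 0.0000)

τ = (0.0800, -0.1500, 0.0000)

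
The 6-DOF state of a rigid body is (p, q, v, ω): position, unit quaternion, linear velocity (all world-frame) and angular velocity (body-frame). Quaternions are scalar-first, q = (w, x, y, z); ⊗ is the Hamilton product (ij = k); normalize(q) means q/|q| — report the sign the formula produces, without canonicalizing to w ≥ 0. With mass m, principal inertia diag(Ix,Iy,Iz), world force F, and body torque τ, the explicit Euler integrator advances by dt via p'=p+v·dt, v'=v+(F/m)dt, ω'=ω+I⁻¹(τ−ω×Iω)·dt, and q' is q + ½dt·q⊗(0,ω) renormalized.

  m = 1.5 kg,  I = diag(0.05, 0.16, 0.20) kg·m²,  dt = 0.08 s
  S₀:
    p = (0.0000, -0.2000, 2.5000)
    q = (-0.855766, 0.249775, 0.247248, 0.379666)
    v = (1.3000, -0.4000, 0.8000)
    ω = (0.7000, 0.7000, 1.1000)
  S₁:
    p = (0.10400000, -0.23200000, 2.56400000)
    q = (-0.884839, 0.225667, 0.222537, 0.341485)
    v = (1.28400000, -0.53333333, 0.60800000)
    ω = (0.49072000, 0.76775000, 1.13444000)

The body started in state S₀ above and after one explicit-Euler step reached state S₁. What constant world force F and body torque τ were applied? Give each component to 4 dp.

velocity change Δv = (-0.01600000, -0.13333333, -0.19200000)
F = m·Δv/dt = (-0.3000, -2.5000, -3.6000)
Δω = ω₁−ω₀ = (-0.20928000, 0.06775000, 0.03444000)
ω₀×(Iω₀) = (0.0308, -0.1155, 0.0539)
τ = I·(Δω/dt) + ω₀×(Iω₀) = (-0.1000, 0.0200, 0.1400)

F = (-0.3000, -2.5000, -3.6000)
τ = (-0.1000, 0.0200, 0.1400)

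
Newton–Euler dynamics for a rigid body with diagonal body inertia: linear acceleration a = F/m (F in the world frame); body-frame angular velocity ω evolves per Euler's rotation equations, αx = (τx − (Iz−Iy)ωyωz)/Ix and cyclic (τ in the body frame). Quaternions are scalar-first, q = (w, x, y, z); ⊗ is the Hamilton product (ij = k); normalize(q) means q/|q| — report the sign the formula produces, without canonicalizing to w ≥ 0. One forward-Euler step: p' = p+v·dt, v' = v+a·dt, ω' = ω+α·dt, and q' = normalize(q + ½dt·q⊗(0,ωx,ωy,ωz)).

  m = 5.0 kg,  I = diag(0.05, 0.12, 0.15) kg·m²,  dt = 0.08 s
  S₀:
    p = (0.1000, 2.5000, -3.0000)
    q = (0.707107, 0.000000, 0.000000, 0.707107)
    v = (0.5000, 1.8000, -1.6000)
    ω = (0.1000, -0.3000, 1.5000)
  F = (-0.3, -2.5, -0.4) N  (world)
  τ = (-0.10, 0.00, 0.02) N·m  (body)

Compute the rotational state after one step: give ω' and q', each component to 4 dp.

gyro term ω×Iω = (-0.0135, -0.0150, -0.0021)
α = I⁻¹(τ − ω×Iω) = (-1.7300, 0.1250, 0.1473)
new body rate ω' = (-0.0384, -0.2900, 1.5118)
q⊗(0,ω) = (-1.0606605, 0.2828428, -0.1414214, 1.0606605)
q' = normalize(q + ½dt·q⊗(0,ω)) = (0.6634, 0.0113, -0.0056, 0.7481)

ω' = (-0.0384, -0.2900, 1.5118)
q' = (0.6634, 0.0113, -0.0056, 0.7481)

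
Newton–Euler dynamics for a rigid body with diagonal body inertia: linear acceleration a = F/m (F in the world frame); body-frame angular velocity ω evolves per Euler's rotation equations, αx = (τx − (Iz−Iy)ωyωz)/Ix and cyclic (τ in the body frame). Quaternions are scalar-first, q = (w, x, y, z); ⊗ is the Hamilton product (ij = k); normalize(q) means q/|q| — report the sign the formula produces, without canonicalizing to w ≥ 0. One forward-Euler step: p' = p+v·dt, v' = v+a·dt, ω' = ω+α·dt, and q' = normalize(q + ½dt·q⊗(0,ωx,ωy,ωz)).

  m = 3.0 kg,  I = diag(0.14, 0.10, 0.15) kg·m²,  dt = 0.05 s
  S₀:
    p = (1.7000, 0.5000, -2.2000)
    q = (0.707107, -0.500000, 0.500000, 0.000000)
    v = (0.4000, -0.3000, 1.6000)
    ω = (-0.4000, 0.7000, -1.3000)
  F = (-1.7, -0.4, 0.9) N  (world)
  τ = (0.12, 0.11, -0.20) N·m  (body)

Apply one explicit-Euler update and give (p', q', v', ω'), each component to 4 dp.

p' = (1.7200, 0.4850, -2.1200)
q' = (0.6929, -0.5229, 0.4958, -0.0267)
v' = (0.3717, -0.3067, 1.6150)
ω' = (-0.3409, 0.7576, -1.3704)

(τ − ω×Iω)/I = (1.1821, 1.1520, -1.4080)
new body rate ω' = (-0.3409, 0.7576, -1.3704)
2q̇ = q⊗(0,ω) = (-0.5500000, -0.9328428, -0.1550251, -1.0692391)
updated quaternion q' = (0.6929, -0.5229, 0.4958, -0.0267)
linear accel F/m = (-0.5667, -0.1333, 0.3000)
new position p' = (1.7200, 0.4850, -2.1200)
v + (F/m)dt = (0.3717, -0.3067, 1.6150)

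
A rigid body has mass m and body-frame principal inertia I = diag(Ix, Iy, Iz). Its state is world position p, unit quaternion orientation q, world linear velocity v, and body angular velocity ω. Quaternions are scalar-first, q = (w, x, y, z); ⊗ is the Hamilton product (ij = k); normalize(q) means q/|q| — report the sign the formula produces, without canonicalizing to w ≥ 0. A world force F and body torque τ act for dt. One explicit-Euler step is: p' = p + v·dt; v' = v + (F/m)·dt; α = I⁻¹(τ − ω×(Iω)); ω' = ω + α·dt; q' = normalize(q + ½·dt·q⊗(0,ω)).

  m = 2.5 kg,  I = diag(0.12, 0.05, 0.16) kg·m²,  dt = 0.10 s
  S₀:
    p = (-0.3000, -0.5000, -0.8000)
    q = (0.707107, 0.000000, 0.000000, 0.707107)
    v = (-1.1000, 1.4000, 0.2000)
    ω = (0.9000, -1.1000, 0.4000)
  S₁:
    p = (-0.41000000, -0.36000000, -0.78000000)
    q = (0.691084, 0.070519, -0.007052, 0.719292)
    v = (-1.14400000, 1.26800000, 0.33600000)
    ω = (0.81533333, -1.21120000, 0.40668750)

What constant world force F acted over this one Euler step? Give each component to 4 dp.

v₁ − v₀ = (-0.04400000, -0.13200000, 0.13600000)
F = m·Δv/dt = (-1.1000, -3.3000, 3.4000)

F = (-1.1000, -3.3000, 3.4000)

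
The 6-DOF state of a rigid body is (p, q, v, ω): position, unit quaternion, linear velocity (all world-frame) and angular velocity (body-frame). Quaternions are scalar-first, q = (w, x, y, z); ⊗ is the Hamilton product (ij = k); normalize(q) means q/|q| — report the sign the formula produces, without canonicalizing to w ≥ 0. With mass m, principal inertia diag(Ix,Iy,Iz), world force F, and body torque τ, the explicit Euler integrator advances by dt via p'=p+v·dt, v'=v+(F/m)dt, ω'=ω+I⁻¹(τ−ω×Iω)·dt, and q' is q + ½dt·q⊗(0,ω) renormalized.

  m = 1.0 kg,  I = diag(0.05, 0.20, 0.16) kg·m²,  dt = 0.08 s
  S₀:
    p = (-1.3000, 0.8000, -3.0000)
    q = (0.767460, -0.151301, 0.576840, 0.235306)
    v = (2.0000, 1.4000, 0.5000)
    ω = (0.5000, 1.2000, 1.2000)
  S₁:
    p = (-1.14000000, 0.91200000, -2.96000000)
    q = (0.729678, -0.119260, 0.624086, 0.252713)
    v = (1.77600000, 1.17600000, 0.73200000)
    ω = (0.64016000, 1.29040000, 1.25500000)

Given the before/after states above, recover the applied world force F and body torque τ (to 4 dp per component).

ω₁ − ω₀ = (0.14016000, 0.09040000, 0.05500000)
ω₀×(Iω₀) = (-0.0576, -0.0660, 0.0900)
τ = I·(Δω/dt) + ω₀×(Iω₀) = (0.0300, 0.1600, 0.2000)
v₁ − v₀ = (-0.22400000, -0.22400000, 0.23200000)
applied force F = (-2.8000, -2.8000, 2.9000)

F = (-2.8000, -2.8000, 2.9000)
τ = (0.0300, 0.1600, 0.2000)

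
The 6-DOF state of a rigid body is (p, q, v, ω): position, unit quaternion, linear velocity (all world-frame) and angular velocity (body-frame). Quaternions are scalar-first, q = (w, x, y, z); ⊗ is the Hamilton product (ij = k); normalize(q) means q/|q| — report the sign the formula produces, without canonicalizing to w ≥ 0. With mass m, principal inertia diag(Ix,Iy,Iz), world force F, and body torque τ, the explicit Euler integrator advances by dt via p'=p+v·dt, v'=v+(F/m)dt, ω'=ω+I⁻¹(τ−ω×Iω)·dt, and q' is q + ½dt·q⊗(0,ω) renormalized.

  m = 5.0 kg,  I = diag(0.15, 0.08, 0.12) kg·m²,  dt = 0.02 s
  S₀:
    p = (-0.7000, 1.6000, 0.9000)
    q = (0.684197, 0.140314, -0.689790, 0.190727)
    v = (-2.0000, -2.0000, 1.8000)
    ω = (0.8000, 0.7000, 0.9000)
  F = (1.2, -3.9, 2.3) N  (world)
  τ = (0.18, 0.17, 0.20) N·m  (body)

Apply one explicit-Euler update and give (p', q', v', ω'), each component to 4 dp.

p' = (-0.7400, 1.5600, 0.9360)
q' = (0.6861, 0.1382, -0.6847, 0.2034)
v' = (-1.9952, -2.0156, 1.8092)
ω' = (0.8206, 0.7371, 0.9399)

α = I⁻¹(τ − ω×Iω) = (1.0320, 1.8550, 1.9933)
new body rate ω' = (0.8206, 0.7371, 0.9399)
q⊗(0,ω) = (0.1989475, -0.2069623, 0.5052369, 1.2658291)
q' = normalize(q + ½dt·q⊗(0,ω)) = (0.6861, 0.1382, -0.6847, 0.2034)
p' = p + v·dt = (-0.7400, 1.5600, 0.9360)
new velocity v' = (-1.9952, -2.0156, 1.8092)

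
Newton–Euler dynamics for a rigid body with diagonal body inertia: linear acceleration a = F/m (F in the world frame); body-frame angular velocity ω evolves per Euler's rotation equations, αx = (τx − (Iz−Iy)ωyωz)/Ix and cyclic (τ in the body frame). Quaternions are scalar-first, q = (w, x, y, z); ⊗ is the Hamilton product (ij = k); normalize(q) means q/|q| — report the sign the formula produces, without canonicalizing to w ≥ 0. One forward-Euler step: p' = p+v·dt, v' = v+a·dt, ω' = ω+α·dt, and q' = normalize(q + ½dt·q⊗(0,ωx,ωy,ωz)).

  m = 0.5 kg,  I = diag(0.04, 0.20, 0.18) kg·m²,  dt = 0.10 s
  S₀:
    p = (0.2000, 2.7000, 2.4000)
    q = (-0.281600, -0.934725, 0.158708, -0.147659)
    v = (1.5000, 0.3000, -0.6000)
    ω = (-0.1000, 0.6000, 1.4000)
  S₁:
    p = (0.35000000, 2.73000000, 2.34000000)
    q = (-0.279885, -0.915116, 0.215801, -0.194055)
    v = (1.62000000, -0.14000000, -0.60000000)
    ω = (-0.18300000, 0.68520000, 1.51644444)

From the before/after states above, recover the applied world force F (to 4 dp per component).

velocity change Δv = (0.12000000, -0.44000000, 0.00000000)
applied force F = (0.6000, -2.2000, 0.0000)

F = (0.6000, -2.2000, 0.0000)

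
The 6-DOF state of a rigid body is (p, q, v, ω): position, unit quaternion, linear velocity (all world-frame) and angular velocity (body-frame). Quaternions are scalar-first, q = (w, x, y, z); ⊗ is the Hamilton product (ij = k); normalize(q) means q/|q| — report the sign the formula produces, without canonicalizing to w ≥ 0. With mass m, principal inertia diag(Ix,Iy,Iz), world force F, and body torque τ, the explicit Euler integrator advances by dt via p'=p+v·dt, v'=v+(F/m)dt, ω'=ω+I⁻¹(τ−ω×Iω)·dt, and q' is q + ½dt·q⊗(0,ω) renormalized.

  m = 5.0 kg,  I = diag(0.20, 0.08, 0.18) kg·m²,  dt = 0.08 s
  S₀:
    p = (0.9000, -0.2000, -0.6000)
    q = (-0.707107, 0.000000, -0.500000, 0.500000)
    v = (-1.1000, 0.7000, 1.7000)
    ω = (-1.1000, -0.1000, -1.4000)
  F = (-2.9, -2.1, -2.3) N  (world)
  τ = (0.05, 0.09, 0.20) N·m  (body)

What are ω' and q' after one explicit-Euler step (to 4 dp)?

(τ − ω×Iω)/I = (0.1800, 0.7400, 1.1844)
new body rate ω' = (-1.0856, -0.0408, -1.3052)
q⊗(0,ω) = (0.6500000, 1.5278177, -0.4792893, 0.4399498)
q + ½dt·q⊗(0,ω), renormalized = (-0.6794, 0.0610, -0.5179, 0.5163)

ω' = (-1.0856, -0.0408, -1.3052)
q' = (-0.6794, 0.0610, -0.5179, 0.5163)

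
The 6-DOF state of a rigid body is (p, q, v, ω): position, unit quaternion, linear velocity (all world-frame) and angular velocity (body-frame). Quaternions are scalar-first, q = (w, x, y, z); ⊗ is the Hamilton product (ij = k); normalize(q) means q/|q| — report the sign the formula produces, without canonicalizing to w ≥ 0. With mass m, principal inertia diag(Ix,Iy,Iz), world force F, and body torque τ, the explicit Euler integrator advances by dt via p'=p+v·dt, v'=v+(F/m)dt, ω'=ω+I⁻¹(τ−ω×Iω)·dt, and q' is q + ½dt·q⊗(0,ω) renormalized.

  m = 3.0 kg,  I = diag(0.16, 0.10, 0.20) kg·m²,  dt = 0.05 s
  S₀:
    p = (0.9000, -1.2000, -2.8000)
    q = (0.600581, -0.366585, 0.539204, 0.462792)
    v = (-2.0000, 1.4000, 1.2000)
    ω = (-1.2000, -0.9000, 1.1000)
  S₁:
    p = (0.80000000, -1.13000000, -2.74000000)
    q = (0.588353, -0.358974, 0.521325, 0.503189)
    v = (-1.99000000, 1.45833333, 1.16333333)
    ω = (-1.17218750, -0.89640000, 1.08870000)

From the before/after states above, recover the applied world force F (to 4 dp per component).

F = (0.6000, 3.5000, -2.2000)

v₁ − v₀ = (0.01000000, 0.05833333, -0.03666667)
F = m·Δv/dt = (0.6000, 3.5000, -2.2000)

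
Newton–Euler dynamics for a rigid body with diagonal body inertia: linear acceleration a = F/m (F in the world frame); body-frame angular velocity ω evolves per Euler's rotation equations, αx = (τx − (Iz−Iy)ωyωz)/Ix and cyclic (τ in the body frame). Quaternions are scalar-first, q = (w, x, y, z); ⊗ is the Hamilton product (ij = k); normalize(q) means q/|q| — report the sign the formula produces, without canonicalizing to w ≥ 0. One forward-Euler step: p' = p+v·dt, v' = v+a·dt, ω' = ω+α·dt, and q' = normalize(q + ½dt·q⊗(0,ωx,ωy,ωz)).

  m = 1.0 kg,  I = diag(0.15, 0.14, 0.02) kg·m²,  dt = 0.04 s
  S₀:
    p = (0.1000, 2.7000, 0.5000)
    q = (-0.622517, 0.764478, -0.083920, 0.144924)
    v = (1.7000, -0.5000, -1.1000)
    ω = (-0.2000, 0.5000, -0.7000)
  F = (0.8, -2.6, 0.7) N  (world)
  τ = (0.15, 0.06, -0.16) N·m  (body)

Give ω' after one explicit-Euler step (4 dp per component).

ω' = (-0.1712, 0.5119, -1.0220)

gyro term ω×Iω = (0.0420, 0.0182, 0.0010)
(τ − ω×Iω)/I = (0.7200, 0.2986, -8.0500)
new body rate ω' = (-0.1712, 0.5119, -1.0220)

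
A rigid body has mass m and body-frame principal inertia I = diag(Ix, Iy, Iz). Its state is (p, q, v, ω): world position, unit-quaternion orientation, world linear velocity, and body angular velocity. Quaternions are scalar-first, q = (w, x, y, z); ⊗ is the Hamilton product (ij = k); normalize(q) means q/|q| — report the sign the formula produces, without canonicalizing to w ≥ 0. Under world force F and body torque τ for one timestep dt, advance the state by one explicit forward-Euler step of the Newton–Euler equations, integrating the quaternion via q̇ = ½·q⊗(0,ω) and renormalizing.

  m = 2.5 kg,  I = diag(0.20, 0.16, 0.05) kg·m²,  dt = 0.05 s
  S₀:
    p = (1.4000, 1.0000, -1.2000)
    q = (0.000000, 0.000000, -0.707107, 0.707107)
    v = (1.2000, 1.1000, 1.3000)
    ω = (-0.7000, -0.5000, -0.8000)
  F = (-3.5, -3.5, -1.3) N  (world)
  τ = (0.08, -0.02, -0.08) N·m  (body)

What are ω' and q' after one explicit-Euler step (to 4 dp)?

ω' = (-0.6690, -0.5325, -0.8660)
q' = (0.0053, 0.0230, -0.7192, 0.6944)

α = I⁻¹(τ − ω×Iω) = (0.6200, -0.6500, -1.3200)
new body rate ω' = (-0.6690, -0.5325, -0.8660)
q⊗(0,ω) = (0.2121321, 0.9192391, -0.4949749, -0.4949749)
q' = normalize(q + ½dt·q⊗(0,ω)) = (0.0053, 0.0230, -0.7192, 0.6944)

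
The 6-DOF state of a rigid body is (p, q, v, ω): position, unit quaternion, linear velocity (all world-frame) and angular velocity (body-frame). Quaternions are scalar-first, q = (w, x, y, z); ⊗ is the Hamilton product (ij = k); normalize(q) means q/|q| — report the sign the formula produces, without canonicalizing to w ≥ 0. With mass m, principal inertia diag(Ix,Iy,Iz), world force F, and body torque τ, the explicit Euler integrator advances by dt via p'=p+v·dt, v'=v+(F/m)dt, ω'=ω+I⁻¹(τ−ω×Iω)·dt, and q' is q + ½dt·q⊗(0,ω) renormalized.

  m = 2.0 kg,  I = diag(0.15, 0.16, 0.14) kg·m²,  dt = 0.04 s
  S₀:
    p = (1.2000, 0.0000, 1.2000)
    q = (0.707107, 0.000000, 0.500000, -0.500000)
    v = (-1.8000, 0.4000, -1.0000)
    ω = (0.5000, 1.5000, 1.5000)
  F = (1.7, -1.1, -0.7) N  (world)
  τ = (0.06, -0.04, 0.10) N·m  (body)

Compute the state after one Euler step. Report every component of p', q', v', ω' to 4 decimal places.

p' = (1.1280, 0.0160, 1.1600)
q' = (0.7064, 0.0370, 0.5157, -0.4833)
v' = (-1.7660, 0.3780, -1.0140)
ω' = (0.5280, 1.4881, 1.5264)

gyro term ω×Iω = (-0.0450, 0.0075, 0.0075)
(τ − ω×Iω)/I = (0.7000, -0.2969, 0.6607)
ω + α·dt = (0.5280, 1.4881, 1.5264)
Hamilton product q⊗(0,ω) = (0.0000000, 1.8535535, 0.8106605, 0.8106605)
updated quaternion q' = (0.7064, 0.0370, 0.5157, -0.4833)
new position p' = (1.1280, 0.0160, 1.1600)
v + (F/m)dt = (-1.7660, 0.3780, -1.0140)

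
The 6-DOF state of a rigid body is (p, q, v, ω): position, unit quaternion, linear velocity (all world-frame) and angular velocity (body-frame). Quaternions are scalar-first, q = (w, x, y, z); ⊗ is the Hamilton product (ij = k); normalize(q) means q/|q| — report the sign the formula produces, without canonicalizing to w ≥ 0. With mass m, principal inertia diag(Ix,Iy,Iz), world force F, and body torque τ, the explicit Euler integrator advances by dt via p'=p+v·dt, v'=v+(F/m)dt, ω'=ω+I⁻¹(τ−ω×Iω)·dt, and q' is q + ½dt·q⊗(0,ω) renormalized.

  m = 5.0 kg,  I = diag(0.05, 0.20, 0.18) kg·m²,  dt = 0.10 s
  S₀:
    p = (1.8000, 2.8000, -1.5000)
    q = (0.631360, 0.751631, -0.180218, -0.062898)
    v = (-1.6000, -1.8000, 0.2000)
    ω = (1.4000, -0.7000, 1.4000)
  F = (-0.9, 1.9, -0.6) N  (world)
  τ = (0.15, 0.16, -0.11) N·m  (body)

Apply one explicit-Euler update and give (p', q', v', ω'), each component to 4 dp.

p' = (1.6400, 2.6200, -1.4800)
q' = (0.5737, 0.7767, -0.2579, -0.0322)
v' = (-1.6180, -1.7620, 0.1880)
ω' = (1.6608, -0.4926, 1.4206)

p + v·dt = (1.6400, 2.6200, -1.4800)
v' = v + a·dt = (-1.6180, -1.7620, 0.1880)
ω×(Iω) gyroscopic = (0.0196, -0.2548, -0.1470)
(τ − ω×Iω)/I = (2.6080, 2.0740, 0.2056)
ω' = ω + α·dt = (1.6608, -0.4926, 1.4206)
Hamilton product q⊗(0,ω) = (-1.0903788, 0.5875702, -1.5822926, 0.6100675)
updated quaternion q' = (0.5737, 0.7767, -0.2579, -0.0322)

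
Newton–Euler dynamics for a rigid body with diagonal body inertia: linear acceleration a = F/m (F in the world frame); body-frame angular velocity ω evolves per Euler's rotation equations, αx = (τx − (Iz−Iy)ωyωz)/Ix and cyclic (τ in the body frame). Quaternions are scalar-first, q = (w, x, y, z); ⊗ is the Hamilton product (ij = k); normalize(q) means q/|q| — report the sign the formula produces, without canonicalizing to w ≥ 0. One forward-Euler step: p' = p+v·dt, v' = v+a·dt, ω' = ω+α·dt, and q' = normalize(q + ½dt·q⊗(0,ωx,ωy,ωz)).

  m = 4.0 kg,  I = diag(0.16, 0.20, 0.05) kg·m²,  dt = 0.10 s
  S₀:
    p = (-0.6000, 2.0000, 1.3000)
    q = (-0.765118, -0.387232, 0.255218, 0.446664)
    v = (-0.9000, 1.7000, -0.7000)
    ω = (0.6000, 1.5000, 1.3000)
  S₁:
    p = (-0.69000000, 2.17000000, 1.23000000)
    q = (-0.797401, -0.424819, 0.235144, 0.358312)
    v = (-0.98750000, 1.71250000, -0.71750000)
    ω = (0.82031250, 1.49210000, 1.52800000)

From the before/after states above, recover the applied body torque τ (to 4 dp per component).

τ = (0.0600, 0.0700, 0.1500)

rate change Δω = (0.22031250, -0.00790000, 0.22800000)
ω₀×(Iω₀) = (-0.2925, 0.0858, 0.0360)
τ = I·(Δω/dt) + ω₀×(Iω₀) = (0.0600, 0.0700, 0.1500)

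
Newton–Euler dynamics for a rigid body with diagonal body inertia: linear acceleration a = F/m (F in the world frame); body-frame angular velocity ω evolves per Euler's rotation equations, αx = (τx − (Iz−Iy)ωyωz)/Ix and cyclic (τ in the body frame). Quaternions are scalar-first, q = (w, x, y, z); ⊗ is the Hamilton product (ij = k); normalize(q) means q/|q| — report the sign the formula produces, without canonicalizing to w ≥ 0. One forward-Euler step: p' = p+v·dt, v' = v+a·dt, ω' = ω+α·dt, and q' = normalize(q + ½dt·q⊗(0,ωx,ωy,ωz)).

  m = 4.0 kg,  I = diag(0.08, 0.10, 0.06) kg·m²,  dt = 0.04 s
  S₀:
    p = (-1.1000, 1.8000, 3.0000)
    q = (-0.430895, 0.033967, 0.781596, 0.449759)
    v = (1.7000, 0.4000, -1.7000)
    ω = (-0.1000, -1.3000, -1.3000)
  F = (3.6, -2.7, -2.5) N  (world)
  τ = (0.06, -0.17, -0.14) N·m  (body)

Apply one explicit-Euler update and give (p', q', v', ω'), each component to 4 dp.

p' = (-1.0320, 1.8160, 2.9320)
q' = (-0.3985, 0.0262, 0.7922, 0.4613)
v' = (1.7360, 0.3730, -1.7250)
ω' = (-0.0362, -1.3690, -1.3951)

precession coupling ω×(Iω) = (-0.0676, 0.0026, 0.0026)
(τ − ω×Iω)/I = (1.5950, -1.7260, -2.3767)
new body rate ω' = (-0.0362, -1.3690, -1.3951)
q⊗(0,ω) = (1.6041582, -0.3882986, 0.5593447, 0.5941660)
updated quaternion q' = (-0.3985, 0.0262, 0.7922, 0.4613)
a = (0.9000, -0.6750, -0.6250)
p + v·dt = (-1.0320, 1.8160, 2.9320)
new velocity v' = (1.7360, 0.3730, -1.7250)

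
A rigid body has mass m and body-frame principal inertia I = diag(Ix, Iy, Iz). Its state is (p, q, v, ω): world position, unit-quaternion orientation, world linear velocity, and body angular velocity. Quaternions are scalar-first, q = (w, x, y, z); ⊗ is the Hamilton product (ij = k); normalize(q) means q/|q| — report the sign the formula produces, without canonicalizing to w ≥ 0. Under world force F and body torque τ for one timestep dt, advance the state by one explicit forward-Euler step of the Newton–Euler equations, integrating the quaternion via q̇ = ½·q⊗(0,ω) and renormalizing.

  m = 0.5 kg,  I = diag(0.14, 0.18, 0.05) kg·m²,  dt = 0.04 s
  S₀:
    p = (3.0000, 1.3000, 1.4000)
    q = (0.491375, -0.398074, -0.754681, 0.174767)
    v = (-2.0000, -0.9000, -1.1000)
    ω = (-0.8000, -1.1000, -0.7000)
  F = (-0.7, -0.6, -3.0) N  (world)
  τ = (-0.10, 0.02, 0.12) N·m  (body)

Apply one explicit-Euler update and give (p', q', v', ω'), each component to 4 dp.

a = F/m = (-1.4000, -1.2000, -6.0000)
p + v·dt = (2.9200, 1.2640, 1.3560)
new velocity v' = (-2.0560, -0.9480, -1.3400)
angular accel α = (0.0007, -0.1689, 1.6960)
ω + α·dt = (-0.8000, -1.1068, -0.6322)
q⊗(0,ω) = (-1.0262714, 0.3274204, -0.9589779, -0.5098259)
q + ½dt·q⊗(0,ω), renormalized = (0.4706, -0.3913, -0.7735, 0.1645)

p' = (2.9200, 1.2640, 1.3560)
q' = (0.4706, -0.3913, -0.7735, 0.1645)
v' = (-2.0560, -0.9480, -1.3400)
ω' = (-0.8000, -1.1068, -0.6322)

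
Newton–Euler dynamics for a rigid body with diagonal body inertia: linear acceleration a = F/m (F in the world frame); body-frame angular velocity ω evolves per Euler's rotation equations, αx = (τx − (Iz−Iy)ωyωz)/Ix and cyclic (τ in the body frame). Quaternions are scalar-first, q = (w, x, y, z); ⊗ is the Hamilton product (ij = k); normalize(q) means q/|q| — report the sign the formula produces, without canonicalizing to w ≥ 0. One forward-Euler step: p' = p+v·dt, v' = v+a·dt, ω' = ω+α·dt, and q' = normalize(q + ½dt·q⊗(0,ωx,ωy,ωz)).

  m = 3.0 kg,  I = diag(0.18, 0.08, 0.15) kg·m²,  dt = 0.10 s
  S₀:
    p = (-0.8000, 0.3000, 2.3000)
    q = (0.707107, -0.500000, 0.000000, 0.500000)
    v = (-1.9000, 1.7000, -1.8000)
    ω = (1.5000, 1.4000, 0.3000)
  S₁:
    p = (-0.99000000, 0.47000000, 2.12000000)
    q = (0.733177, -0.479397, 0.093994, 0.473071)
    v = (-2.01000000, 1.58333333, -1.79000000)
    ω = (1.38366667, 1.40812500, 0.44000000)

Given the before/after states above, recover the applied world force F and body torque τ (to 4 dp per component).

ω₁ − ω₀ = (-0.11633333, 0.00812500, 0.14000000)
I·α + gyro = (-0.1800, 0.0200, 0.0000)
Δv = v₁−v₀ = (-0.11000000, -0.11666667, 0.01000000)
applied force F = (-3.3000, -3.5000, 0.3000)

F = (-3.3000, -3.5000, 0.3000)
τ = (-0.1800, 0.0200, 0.0000)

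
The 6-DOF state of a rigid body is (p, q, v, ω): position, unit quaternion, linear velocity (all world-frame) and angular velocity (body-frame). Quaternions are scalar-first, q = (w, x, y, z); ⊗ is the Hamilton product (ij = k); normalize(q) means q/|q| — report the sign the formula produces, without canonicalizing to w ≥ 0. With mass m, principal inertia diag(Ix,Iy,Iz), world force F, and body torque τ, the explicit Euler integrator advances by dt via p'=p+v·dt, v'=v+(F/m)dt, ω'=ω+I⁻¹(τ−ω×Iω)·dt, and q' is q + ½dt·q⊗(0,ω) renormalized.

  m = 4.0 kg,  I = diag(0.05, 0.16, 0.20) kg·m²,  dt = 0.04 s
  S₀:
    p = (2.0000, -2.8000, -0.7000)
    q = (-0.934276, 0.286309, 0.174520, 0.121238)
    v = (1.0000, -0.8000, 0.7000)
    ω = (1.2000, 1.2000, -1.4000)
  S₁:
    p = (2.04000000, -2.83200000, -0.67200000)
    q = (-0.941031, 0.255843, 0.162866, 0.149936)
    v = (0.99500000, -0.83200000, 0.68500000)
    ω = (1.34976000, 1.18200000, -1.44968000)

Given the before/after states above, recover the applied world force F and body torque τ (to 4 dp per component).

F = (-0.5000, -3.2000, -1.5000)
τ = (0.1200, 0.1800, -0.0900)

Δv = v₁−v₀ = (-0.00500000, -0.03200000, -0.01500000)
F = m·Δv/dt = (-0.5000, -3.2000, -1.5000)
ω₁ − ω₀ = (0.14976000, -0.01800000, -0.04968000)
ω₀×(Iω₀) = (-0.0672, 0.2520, 0.1584)
I·α + gyro = (0.1200, 0.1800, -0.0900)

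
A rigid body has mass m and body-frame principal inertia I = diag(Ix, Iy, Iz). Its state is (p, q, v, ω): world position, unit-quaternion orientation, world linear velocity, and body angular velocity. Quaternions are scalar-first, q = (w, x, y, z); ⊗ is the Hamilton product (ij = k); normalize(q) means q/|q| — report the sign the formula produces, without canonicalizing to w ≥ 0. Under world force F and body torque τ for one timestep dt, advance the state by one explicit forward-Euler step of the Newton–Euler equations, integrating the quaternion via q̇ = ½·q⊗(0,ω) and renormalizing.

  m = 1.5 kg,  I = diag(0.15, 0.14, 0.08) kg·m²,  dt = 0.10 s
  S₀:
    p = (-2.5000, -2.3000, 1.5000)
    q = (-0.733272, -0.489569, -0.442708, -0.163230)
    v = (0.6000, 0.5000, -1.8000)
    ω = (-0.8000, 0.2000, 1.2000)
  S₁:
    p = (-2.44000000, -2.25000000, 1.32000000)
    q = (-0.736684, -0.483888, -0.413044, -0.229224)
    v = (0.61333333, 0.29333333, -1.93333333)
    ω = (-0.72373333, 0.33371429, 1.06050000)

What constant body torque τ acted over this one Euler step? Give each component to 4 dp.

τ = (0.1000, 0.1200, -0.1100)

Δω = ω₁−ω₀ = (0.07626667, 0.13371429, -0.13950000)
I·α + gyro = (0.1000, 0.1200, -0.1100)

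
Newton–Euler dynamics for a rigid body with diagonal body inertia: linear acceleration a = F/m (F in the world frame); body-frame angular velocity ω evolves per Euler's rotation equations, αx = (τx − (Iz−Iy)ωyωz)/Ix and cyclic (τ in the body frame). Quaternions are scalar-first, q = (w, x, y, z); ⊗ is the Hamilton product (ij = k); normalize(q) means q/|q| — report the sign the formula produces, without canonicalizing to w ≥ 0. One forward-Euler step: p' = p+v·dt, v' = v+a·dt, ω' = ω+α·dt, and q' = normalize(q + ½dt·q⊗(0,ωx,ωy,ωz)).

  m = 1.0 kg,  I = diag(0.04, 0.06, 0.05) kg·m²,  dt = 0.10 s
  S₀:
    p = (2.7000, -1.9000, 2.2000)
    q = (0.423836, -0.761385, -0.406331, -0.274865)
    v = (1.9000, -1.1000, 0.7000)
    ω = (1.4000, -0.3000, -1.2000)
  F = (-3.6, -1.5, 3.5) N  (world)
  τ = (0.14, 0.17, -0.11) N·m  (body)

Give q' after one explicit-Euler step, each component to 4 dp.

q' = (0.4526, -0.7084, -0.4755, -0.2593)

q⊗(0,ω) = (0.6142017, 0.9985081, -1.4256238, 0.2886757)
q + ½dt·q⊗(0,ω), renormalized = (0.4526, -0.7084, -0.4755, -0.2593)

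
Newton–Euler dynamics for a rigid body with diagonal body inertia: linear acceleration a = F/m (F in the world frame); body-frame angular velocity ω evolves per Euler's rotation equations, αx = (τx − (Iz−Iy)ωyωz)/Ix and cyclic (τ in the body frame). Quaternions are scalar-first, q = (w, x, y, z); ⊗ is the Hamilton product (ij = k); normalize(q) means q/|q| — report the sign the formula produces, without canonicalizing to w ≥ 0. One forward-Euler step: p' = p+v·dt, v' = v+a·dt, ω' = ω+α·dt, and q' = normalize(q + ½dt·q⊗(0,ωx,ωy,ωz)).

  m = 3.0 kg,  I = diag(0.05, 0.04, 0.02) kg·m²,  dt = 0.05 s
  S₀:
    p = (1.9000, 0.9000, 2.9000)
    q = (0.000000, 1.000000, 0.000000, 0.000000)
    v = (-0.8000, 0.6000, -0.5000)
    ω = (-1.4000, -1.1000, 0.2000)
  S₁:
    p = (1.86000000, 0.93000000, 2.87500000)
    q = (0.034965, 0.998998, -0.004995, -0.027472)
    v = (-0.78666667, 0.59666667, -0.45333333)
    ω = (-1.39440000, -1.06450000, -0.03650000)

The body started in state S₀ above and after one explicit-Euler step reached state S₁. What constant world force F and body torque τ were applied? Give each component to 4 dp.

F = (0.8000, -0.2000, 2.8000)
τ = (0.0100, 0.0200, -0.1100)

rate change Δω = (0.00560000, 0.03550000, -0.23650000)
ω₀×(Iω₀) = (0.0044, -0.0084, -0.0154)
I·α + gyro = (0.0100, 0.0200, -0.1100)
Δv = v₁−v₀ = (0.01333333, -0.00333333, 0.04666667)
applied force F = (0.8000, -0.2000, 2.8000)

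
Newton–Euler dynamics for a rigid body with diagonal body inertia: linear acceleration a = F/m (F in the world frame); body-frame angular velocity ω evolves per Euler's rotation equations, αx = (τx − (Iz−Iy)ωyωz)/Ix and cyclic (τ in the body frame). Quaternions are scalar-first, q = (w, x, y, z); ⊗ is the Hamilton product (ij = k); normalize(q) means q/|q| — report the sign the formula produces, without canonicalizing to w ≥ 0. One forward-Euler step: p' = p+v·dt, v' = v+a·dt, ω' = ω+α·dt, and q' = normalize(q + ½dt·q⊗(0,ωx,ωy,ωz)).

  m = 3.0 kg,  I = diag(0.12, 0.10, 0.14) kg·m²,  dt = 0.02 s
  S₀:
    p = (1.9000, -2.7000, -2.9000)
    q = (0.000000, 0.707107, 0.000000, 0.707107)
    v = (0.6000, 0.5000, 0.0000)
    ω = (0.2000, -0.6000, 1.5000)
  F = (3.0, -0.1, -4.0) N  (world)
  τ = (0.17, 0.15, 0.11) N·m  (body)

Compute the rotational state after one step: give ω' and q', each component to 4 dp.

ω' = (0.2343, -0.5688, 1.5154)
q' = (-0.0120, 0.7113, -0.0092, 0.7028)

gyro term ω×Iω = (-0.0360, -0.0060, 0.0024)
α = I⁻¹(τ − ω×Iω) = (1.7167, 1.5600, 0.7686)
ω + α·dt = (0.2343, -0.5688, 1.5154)
q⊗(0,ω) = (-1.2020819, 0.4242642, -0.9192391, -0.4242642)
updated quaternion q' = (-0.0120, 0.7113, -0.0092, 0.7028)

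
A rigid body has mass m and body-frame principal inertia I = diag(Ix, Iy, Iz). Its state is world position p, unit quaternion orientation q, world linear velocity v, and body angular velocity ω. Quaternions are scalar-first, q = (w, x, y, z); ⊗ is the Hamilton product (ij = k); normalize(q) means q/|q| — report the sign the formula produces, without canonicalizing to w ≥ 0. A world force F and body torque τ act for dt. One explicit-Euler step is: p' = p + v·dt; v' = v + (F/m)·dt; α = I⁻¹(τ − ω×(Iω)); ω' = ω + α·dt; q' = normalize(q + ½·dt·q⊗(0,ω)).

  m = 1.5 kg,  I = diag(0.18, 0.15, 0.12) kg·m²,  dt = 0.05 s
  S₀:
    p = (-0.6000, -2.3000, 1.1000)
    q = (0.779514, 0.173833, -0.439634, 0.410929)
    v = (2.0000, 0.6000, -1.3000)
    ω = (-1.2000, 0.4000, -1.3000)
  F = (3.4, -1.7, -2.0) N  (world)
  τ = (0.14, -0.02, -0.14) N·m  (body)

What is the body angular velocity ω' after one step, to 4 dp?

gyro term ω×Iω = (0.0156, 0.0936, 0.0144)
α = I⁻¹(τ − ω×Iω) = (0.6911, -0.7573, -1.2867)
ω + α·dt = (-1.1654, 0.3621, -1.3643)

ω' = (-1.1654, 0.3621, -1.3643)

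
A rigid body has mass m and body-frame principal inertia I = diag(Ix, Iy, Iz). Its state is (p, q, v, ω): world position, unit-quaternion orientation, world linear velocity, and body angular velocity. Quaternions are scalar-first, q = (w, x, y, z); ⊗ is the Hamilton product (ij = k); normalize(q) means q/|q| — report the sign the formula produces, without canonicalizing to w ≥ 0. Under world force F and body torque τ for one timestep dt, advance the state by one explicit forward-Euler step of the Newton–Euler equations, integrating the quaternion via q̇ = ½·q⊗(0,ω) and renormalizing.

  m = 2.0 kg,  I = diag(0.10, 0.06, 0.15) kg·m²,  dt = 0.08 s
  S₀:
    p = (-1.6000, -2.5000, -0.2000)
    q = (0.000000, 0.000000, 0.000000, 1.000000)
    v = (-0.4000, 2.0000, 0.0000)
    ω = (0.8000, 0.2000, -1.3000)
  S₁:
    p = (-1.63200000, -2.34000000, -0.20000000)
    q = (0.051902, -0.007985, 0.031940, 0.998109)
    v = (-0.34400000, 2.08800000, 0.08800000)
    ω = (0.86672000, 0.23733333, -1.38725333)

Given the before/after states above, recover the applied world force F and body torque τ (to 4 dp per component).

Δv = v₁−v₀ = (0.05600000, 0.08800000, 0.08800000)
F = m·Δv/dt = (1.4000, 2.2000, 2.2000)
ω₁ − ω₀ = (0.06672000, 0.03733333, -0.08725333)
τ = I·(Δω/dt) + ω₀×(Iω₀) = (0.0600, 0.0800, -0.1700)

F = (1.4000, 2.2000, 2.2000)
τ = (0.0600, 0.0800, -0.1700)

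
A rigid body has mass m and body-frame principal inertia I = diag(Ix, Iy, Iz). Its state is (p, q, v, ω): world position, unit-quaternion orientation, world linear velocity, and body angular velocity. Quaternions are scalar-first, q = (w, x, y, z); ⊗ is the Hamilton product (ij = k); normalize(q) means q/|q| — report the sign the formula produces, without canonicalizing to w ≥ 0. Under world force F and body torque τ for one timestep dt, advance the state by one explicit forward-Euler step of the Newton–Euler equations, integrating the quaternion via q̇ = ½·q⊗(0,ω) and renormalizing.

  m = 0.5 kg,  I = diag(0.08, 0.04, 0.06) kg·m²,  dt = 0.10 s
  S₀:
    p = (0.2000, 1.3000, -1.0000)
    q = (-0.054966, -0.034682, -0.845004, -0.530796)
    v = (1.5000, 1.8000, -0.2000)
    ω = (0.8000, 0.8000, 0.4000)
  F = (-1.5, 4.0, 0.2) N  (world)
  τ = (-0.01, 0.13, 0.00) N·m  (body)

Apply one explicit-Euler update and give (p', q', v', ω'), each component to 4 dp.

p' = p + v·dt = (0.3500, 1.4800, -1.0200)
new velocity v' = (1.2000, 2.6000, -0.1600)
precession coupling ω×(Iω) = (0.0064, 0.0064, -0.0256)
α = I⁻¹(τ − ω×Iω) = (-0.2050, 3.0900, 0.4267)
ω' = ω + α·dt = (0.7795, 1.1090, 0.4427)
q⊗(0,ω) = (0.9160672, 0.0426624, -0.4547368, 0.6262712)
q' = normalize(q + ½dt·q⊗(0,ω)) = (-0.0091, -0.0325, -0.8662, -0.4986)

p' = (0.3500, 1.4800, -1.0200)
q' = (-0.0091, -0.0325, -0.8662, -0.4986)
v' = (1.2000, 2.6000, -0.1600)
ω' = (0.7795, 1.1090, 0.4427)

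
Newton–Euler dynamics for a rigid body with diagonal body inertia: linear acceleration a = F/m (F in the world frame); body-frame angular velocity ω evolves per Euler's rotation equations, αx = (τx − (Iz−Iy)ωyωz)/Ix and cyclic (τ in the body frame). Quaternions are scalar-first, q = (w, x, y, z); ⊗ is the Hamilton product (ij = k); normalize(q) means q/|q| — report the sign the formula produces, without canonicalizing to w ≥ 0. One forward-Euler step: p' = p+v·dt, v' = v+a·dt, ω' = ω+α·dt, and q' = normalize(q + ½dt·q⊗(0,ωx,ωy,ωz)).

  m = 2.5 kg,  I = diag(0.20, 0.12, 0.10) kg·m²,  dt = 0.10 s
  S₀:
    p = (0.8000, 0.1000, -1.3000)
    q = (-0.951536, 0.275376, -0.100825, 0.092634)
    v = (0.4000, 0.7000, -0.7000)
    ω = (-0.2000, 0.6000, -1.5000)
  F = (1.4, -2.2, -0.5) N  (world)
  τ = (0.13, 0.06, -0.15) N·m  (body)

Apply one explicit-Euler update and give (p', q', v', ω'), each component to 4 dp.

gyro term ω×Iω = (0.0180, 0.0300, 0.0096)
angular accel α = (0.5600, 0.2500, -1.5960)
ω' = ω + α·dt = (-0.1440, 0.6250, -1.6596)
2q̇ = q⊗(0,ω) = (0.2545212, 0.2859643, -0.1763844, 1.5723646)
updated quaternion q' = (-0.9357, 0.2887, -0.1093, 0.1707)
new position p' = (0.8400, 0.1700, -1.3700)
v' = v + a·dt = (0.4560, 0.6120, -0.7200)

p' = (0.8400, 0.1700, -1.3700)
q' = (-0.9357, 0.2887, -0.1093, 0.1707)
v' = (0.4560, 0.6120, -0.7200)
ω' = (-0.1440, 0.6250, -1.6596)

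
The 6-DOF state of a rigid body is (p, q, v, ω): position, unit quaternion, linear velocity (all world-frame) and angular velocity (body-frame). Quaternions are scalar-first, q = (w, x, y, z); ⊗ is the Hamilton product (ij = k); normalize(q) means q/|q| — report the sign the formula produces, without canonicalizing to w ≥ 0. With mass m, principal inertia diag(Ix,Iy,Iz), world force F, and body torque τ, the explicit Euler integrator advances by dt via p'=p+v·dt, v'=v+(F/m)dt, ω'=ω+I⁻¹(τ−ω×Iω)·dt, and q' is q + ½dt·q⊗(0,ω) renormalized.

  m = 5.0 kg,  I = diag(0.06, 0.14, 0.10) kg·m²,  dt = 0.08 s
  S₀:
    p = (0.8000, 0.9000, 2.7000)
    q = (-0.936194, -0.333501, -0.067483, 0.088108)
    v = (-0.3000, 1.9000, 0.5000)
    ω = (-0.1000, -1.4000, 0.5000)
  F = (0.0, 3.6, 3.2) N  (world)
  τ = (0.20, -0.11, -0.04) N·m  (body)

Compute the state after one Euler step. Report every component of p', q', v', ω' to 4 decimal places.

ω×(Iω) gyroscopic = (0.0280, 0.0020, 0.0112)
(τ − ω×Iω)/I = (2.8667, -0.8000, -0.5120)
ω + α·dt = (0.1293, -1.4640, 0.4590)
2q̇ = q⊗(0,ω) = (-0.1718803, 0.1832291, 1.4686113, -0.0079439)
updated quaternion q' = (-0.9414, -0.3256, -0.0087, 0.0876)
new position p' = (0.7760, 1.0520, 2.7400)
v' = v + a·dt = (-0.3000, 1.9576, 0.5512)

p' = (0.7760, 1.0520, 2.7400)
q' = (-0.9414, -0.3256, -0.0087, 0.0876)
v' = (-0.3000, 1.9576, 0.5512)
ω' = (0.1293, -1.4640, 0.4590)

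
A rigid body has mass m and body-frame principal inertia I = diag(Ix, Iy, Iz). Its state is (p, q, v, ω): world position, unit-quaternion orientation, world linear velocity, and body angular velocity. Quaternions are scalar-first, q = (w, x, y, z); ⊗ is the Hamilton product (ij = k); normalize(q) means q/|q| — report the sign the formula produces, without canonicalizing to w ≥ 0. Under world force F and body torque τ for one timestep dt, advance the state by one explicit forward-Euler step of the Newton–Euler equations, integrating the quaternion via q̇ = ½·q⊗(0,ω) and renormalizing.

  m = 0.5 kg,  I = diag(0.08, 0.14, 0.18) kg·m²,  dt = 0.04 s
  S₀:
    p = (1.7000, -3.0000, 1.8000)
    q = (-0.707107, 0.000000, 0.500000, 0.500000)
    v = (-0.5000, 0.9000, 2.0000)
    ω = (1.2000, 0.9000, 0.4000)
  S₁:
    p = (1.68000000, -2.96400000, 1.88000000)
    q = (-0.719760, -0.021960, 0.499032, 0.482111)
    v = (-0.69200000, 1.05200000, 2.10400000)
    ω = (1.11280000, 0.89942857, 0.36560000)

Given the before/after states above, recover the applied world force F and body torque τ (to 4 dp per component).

velocity change Δv = (-0.19200000, 0.15200000, 0.10400000)
m·(v₁−v₀)/dt = (-2.4000, 1.9000, 1.3000)
Δω = ω₁−ω₀ = (-0.08720000, -0.00057143, -0.03440000)
ω₀×(Iω₀) = (0.0144, -0.0480, 0.0648)
I·α + gyro = (-0.1600, -0.0500, -0.0900)

F = (-2.4000, 1.9000, 1.3000)
τ = (-0.1600, -0.0500, -0.0900)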